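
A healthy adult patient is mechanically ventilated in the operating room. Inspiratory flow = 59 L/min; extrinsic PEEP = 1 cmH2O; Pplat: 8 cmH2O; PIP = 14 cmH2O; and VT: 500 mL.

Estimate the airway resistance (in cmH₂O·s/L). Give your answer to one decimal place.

6.1

Flow: 59 L/min ÷ 60 = 0.9833 L/s.
Raw = (PIP − Pplat) / flow = (14 − 8) / 0.9833 = 6.0 / 0.9833 = 6.102 cmH2O·s/L.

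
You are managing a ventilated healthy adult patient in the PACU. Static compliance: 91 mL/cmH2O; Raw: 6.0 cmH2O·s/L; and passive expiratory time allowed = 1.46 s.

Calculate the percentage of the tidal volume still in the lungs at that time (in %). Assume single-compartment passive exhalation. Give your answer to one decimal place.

τ = R × C = 6.0 × 91 mL/cmH2O = 6.0 × 0.091 L/cmH2O = 0.546 s.
Passive exhalation: V(t)/V₀ = e^(−t/τ) = e^(−1.46/0.546) = 0.06898.
Fraction remaining = 0.06898 → 6.898%.

6.9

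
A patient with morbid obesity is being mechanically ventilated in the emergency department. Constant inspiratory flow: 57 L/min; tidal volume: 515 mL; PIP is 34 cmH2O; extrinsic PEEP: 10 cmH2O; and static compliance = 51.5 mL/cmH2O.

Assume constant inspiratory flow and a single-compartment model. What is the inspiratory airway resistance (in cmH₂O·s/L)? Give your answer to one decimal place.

Flow: 57 L/min ÷ 60 = 0.95 L/s.
Equation of motion (constant flow): PIP = Vt/C + R·V̇ + PEEP.
R·V̇ = PIP − Vt/C − PEEP = 34 − 515/51.5 − 10 = 34 − 10.0 − 10 = 14.0 cmH2O.
R = 14.0 / 0.95 = 14.737 cmH2O·s/L.

14.7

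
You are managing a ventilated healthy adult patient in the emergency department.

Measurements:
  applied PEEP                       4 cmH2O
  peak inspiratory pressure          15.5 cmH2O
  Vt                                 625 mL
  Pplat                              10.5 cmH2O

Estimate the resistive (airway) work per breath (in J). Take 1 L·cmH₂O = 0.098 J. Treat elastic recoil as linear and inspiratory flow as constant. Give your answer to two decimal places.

With constant inspiratory flow the resistive pressure is constant at PIP − Pplat = 15.5 − 10.5 = 5.0 cmH2O, so resistive work = 5.0 × 0.625 = 3.125 L·cmH2O.
× 0.098 J/(L·cmH2O) → 0.3063 J.

0.31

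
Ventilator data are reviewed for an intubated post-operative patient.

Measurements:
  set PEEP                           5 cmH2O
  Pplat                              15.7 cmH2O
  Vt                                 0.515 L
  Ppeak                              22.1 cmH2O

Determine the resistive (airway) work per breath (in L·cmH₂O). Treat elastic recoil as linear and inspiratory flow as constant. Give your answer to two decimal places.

3.30

With constant inspiratory flow the resistive pressure is constant at PIP − Pplat = 22.1 − 15.7 = 6.4 cmH2O, so resistive work = 6.4 × 0.515 = 3.296 L·cmH2O.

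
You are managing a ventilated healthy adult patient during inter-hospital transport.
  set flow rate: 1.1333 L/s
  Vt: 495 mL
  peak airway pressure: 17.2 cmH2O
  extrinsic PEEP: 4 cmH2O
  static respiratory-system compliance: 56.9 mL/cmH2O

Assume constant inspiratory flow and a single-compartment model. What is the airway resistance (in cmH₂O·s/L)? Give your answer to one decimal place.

4.0

Equation of motion (constant flow): PIP = Vt/C + R·V̇ + PEEP.
R·V̇ = PIP − Vt/C − PEEP = 17.2 − 495/56.9 − 4 = 17.2 − 8.699 − 4 = 4.501 cmH2O.
R = 4.501 / 1.1333 = 3.972 cmH2O·s/L.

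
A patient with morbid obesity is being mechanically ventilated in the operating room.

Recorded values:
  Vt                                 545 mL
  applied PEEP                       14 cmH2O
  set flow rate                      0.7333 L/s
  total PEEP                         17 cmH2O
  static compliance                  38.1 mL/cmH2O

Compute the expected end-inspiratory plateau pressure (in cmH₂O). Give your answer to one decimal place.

31.3

End-expiratory occlusion gives total PEEP = 17 cmH2O (intrinsic PEEP = 17 − 14 = 3). Use total PEEP for the elastic gradient.
Pplat = PEEPtotal + Vt / Cstat = 17 + 545 / 38.1 = 17 + 14.304 = 31.304 cmH2O.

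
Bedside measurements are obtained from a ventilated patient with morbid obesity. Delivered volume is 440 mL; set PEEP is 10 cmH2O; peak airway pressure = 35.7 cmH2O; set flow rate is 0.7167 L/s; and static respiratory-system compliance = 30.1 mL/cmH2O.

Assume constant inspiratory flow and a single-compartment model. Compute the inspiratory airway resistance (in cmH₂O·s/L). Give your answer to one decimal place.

Equation of motion (constant flow): PIP = Vt/C + R·V̇ + PEEP.
R·V̇ = PIP − Vt/C − PEEP = 35.7 − 440/30.1 − 10 = 35.7 − 14.618 − 10 = 11.082 cmH2O.
R = 11.082 / 0.7167 = 15.463 cmH2O·s/L.

15.5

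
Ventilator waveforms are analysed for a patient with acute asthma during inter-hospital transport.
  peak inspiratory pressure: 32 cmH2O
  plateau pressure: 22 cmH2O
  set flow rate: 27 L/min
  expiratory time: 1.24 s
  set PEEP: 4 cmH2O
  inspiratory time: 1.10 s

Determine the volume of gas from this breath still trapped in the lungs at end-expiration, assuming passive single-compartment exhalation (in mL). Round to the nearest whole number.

Flow: 27 L/min ÷ 60 = 0.45 L/s.
Vt = flow × Ti = 0.45 L/s × 1.10 s × 1000 mL/L = 495.0 mL.
R = (PIP − Pplat)/V̇ = (32 − 22) / 0.45 = 10.0/0.45 = 22.222 cmH2O·s/L.
C = Vt/(Pplat − PEEP) = 495.0 / (22 − 4) = 495.0/18.0 = 27.5 mL/cmH2O.
τ = R × C = 22.222 × 0.0275 L/cmH2O = 0.6111 s.
Fraction remaining = e^(−Te/τ) = e^(−1.24/0.6111) = 0.1315.
Trapped volume = 495.0 × 0.1315 = 65.093 mL.

65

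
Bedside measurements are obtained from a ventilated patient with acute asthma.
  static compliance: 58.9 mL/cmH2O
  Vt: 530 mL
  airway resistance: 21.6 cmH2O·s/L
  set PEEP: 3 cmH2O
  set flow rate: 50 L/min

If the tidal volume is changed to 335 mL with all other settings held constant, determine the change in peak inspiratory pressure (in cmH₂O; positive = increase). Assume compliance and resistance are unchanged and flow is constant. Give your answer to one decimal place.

PIP = Vt/C + R·V̇ + PEEP (constant-flow equation of motion).
Only the elastic term changes: ΔPIP = ΔVt / C = (335 − 530) / 58.9 = -3.311 cmH2O.

-3.3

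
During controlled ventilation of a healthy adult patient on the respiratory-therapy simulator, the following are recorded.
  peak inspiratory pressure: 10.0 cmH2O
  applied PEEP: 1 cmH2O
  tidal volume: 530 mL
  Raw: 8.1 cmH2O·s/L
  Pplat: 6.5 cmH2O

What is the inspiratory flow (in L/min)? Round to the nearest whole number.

26

flow = (PIP − Pplat) / Raw = (10.0 − 6.5) / 8.1 = 0.4321 L/s × 60 = 25.926 L/min.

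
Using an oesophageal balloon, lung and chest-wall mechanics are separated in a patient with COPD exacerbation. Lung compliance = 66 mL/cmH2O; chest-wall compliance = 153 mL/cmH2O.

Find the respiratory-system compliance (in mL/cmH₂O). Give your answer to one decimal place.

Lung and chest wall are elastances in series: 1/Crs = 1/CL + 1/Ccw.
1/Crs = 1/66 + 1/153 = 0.02169.
Crs = 46.104 mL/cmH2O.

46.1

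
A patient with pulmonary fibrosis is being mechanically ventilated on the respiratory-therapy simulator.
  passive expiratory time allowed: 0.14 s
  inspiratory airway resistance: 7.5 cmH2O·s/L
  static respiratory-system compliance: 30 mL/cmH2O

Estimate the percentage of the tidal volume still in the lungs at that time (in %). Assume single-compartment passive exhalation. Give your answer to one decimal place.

τ = R × C = 7.5 × 30 mL/cmH2O = 7.5 × 0.030 L/cmH2O = 0.225 s.
Passive exhalation: V(t)/V₀ = e^(−t/τ) = e^(−0.14/0.225) = 0.5368.
Fraction remaining = 0.5368 → 53.68%.

53.7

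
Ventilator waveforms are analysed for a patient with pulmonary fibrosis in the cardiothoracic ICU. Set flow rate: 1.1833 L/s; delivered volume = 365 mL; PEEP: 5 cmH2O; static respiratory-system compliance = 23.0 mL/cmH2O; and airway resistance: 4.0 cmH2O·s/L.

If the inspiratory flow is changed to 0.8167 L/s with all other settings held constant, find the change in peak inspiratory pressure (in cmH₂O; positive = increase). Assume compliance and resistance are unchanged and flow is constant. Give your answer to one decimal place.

-1.5

PIP = Vt/C + R·V̇ + PEEP (constant-flow equation of motion).
Only the resistive term changes: ΔPIP = R × ΔV̇ = 4.0 × (0.8167 − 1.1833) = 4.0 × -0.3666 = -1.466 cmH2O.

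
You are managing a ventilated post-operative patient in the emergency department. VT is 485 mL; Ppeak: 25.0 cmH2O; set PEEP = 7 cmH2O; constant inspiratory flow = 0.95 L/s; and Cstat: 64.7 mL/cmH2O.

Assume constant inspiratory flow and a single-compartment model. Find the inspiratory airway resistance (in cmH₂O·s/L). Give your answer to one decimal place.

11.1

Equation of motion (constant flow): PIP = Vt/C + R·V̇ + PEEP.
R·V̇ = PIP − Vt/C − PEEP = 25.0 − 485/64.7 − 7 = 25.0 − 7.496 − 7 = 10.504 cmH2O.
R = 10.504 / 0.95 = 11.057 cmH2O·s/L.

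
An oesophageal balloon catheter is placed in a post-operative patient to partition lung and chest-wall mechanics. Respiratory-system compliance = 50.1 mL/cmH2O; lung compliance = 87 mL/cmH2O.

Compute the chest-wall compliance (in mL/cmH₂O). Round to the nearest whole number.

118

1/Ccw = 1/Crs − 1/CL.
1/Ccw = 1/50.1 − 1/87 = 0.008466.
Ccw = 118.12 mL/cmH2O.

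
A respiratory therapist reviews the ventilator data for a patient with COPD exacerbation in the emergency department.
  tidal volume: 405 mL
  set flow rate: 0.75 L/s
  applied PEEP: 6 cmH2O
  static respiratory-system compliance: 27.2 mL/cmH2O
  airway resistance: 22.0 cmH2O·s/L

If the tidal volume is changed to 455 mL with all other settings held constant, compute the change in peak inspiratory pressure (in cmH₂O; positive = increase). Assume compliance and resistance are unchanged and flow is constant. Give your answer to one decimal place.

PIP = Vt/C + R·V̇ + PEEP (constant-flow equation of motion).
Only the elastic term changes: ΔPIP = ΔVt / C = (455 − 405) / 27.2 = 1.838 cmH2O.

1.8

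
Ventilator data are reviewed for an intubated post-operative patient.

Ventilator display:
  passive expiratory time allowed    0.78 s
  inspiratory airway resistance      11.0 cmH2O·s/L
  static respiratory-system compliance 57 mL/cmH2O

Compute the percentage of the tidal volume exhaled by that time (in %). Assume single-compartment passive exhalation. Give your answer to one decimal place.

71.2

τ = R × C = 11.0 × 57 mL/cmH2O = 11.0 × 0.057 L/cmH2O = 0.627 s.
Passive exhalation: V(t)/V₀ = e^(−t/τ) = e^(−0.78/0.627) = 0.2882.
Fraction exhaled = 1 − 0.2882 = 0.7118 → 71.18%.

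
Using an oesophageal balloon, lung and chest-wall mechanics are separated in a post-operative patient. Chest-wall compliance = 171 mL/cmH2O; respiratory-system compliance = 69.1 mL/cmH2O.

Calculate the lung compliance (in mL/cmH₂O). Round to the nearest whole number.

116

1/CL = 1/Crs − 1/Ccw.
1/CL = 1/69.1 − 1/171 = 0.008624.
CL = 115.96 mL/cmH2O.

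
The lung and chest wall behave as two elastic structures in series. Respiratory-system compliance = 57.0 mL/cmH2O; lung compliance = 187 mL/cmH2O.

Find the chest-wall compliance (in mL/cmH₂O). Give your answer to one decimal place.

1/Ccw = 1/Crs − 1/CL.
1/Ccw = 1/57.0 − 1/187 = 0.0122.
Ccw = 81.967 mL/cmH2O.

82.0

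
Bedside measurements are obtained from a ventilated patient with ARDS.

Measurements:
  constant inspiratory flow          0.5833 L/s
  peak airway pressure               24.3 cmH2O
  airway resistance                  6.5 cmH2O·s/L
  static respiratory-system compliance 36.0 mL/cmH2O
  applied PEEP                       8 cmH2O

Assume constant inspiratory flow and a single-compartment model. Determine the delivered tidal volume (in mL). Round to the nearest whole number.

Equation of motion (constant flow): PIP = Vt/C + R·V̇ + PEEP.
Vt/C = PIP − R·V̇ − PEEP = 24.3 − 3.791 − 8 = 12.509 cmH2O.
Vt = C × 12.509 = 36.0 × 12.509 = 450.32 mL.

450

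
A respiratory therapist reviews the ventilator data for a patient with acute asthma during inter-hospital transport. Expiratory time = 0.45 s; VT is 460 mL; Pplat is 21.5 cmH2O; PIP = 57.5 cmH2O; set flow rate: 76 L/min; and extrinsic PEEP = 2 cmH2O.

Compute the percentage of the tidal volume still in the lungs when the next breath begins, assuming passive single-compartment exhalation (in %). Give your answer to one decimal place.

51.1

Flow: 76 L/min ÷ 60 = 1.2667 L/s.
R = (PIP − Pplat)/V̇ = (57.5 − 21.5) / 1.2667 = 36.0/1.2667 = 28.42 cmH2O·s/L.
C = Vt/(Pplat − PEEP) = 460.0 / (21.5 − 2) = 460.0/19.5 = 23.59 mL/cmH2O.
τ = R × C = 28.42 × 0.02359 L/cmH2O = 0.6704 s.
Fraction remaining at end-expiration = e^(−Te/τ) = e^(−0.45/0.6704) = 0.5111 → 51.11%.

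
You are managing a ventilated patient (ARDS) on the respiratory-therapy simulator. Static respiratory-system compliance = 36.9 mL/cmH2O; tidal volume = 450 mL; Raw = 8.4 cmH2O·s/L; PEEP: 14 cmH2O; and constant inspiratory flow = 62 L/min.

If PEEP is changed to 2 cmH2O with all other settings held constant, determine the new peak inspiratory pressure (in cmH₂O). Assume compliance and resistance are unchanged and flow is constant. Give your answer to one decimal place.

22.9

Flow: 62 L/min ÷ 60 = 1.0333 L/s.
PIP = Vt/C + R·V̇ + PEEP (constant-flow equation of motion).
Only the baseline term changes: ΔPIP = ΔPEEP = 2 − 14 = -12.0 cmH2O.
Original PIP = 450/36.9 + 8.4×1.0333 + 14 = 34.875 cmH2O; new PIP = 34.875 + (-12.0) = 22.875 cmH2O.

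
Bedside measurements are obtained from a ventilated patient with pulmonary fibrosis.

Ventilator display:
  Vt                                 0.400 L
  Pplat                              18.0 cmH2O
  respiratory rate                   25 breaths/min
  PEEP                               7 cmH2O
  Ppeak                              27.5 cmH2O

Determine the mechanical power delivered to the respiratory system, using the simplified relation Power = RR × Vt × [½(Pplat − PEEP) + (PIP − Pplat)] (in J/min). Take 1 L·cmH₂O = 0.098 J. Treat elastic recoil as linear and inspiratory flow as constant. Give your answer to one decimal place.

14.7

Per-breath work = Vt × [½(Pplat−PEEP) + (PIP−Pplat)] = 0.400 × [0.5×11.0 + 9.5] = 0.400 × 15.0 = 6.0 L·cmH2O.
Power = 25 × 6.0 = 150.0 L·cmH2O/min.
× 0.098 J/(L·cmH2O) → 14.7 J/min.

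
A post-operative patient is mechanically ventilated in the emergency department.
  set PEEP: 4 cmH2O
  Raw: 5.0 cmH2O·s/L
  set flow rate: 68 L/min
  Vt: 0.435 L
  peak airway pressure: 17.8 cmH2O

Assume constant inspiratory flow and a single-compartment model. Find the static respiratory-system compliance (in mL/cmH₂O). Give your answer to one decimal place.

53.5

Flow: 68 L/min ÷ 60 = 1.1333 L/s.
Equation of motion (constant flow): PIP = Vt/C + R·V̇ + PEEP.
Vt/C = PIP − R·V̇ − PEEP = 17.8 − 5.0×1.1333 − 4 = 17.8 − 5.667 − 4 = 8.133 cmH2O.
C = Vt / 8.133 = 435 / 8.133 = 53.486 mL/cmH2O.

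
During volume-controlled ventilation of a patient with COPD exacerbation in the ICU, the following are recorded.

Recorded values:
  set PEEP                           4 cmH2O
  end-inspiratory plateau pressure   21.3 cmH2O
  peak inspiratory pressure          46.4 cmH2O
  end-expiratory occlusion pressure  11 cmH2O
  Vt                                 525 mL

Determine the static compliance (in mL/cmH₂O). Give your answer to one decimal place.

51.0

End-expiratory occlusion gives total PEEP = 11 cmH2O (intrinsic PEEP = 11 − 4 = 7). Use total PEEP for the elastic gradient.
Cstat = Vt / (Pplat − PEEPtotal) = 525 / (21.3 − 11) = 525 / 10.3 = 50.971 mL/cmH2O.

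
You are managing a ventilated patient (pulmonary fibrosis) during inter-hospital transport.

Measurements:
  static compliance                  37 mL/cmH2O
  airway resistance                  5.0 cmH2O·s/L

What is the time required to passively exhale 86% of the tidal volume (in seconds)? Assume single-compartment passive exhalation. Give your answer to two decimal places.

0.36

τ = R × C = 5.0 × 37 mL/cmH2O = 5.0 × 0.037 L/cmH2O = 0.185 s.
Exhaled fraction f = 1 − e^(−t/τ) → t = −τ·ln(1 − f) = −0.185·ln(0.14) = 0.3637 s.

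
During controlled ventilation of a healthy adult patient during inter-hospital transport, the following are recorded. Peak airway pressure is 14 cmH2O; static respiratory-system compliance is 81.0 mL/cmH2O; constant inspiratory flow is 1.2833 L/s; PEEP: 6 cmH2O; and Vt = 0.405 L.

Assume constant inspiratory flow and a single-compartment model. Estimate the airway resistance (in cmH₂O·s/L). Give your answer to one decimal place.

Equation of motion (constant flow): PIP = Vt/C + R·V̇ + PEEP.
R·V̇ = PIP − Vt/C − PEEP = 14 − 405/81.0 − 6 = 14 − 5.0 − 6 = 3.0 cmH2O.
R = 3.0 / 1.2833 = 2.338 cmH2O·s/L.

2.3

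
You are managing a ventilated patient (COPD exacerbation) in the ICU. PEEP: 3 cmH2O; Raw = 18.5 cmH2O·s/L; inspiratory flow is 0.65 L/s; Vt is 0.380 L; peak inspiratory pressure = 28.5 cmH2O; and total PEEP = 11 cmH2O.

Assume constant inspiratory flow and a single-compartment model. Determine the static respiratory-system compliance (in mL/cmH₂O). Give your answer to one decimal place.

Total PEEP = 11 cmH2O (set 3 + intrinsic 8); this is the baseline alveolar pressure.
Equation of motion (constant flow): PIP = Vt/C + R·V̇ + PEEP.
Vt/C = PIP − R·V̇ − PEEP = 28.5 − 18.5×0.65 − 11 = 28.5 − 12.025 − 11 = 5.475 cmH2O.
C = Vt / 5.475 = 380 / 5.475 = 69.406 mL/cmH2O.

69.4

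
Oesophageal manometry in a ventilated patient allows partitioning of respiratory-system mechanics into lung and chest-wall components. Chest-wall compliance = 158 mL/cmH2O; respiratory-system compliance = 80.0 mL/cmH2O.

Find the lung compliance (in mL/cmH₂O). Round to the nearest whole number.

1/CL = 1/Crs − 1/Ccw.
1/CL = 1/80.0 − 1/158 = 0.006171.
CL = 162.05 mL/cmH2O.

162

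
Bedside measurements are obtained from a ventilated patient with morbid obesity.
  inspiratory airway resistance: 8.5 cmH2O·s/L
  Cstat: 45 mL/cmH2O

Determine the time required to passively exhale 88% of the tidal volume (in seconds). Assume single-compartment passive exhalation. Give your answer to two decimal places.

0.81

τ = R × C = 8.5 × 45 mL/cmH2O = 8.5 × 0.045 L/cmH2O = 0.3825 s.
Exhaled fraction f = 1 − e^(−t/τ) → t = −τ·ln(1 − f) = −0.3825·ln(0.12) = 0.811 s.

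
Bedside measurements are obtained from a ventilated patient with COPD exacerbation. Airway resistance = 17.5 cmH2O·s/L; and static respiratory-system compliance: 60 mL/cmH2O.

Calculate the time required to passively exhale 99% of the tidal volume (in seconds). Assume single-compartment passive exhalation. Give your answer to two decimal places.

τ = R × C = 17.5 × 60 mL/cmH2O = 17.5 × 0.060 L/cmH2O = 1.05 s.
Exhaled fraction f = 1 − e^(−t/τ) → t = −τ·ln(1 − f) = −1.05·ln(0.01) = 4.835 s.

4.84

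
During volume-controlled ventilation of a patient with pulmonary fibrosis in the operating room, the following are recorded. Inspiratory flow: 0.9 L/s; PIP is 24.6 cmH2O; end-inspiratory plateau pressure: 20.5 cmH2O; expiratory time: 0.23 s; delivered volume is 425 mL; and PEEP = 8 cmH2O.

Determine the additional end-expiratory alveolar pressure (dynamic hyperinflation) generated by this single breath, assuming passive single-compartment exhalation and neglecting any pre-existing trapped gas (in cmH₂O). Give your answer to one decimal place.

R = (PIP − Pplat)/V̇ = (24.6 − 20.5) / 0.9 = 4.1/0.9 = 4.556 cmH2O·s/L.
C = Vt/(Pplat − PEEP) = 425.0 / (20.5 − 8) = 425.0/12.5 = 34.0 mL/cmH2O.
τ = R × C = 4.556 × 0.034 L/cmH2O = 0.1549 s.
Fraction remaining = e^(−Te/τ) = e^(−0.23/0.1549) = 0.2265; trapped volume = 425.0 × 0.2265 = 96.263 mL.
Additional alveolar pressure from trapping ≈ V_trapped / C = 96.263 / 34.0 = 2.831 cmH2O.

2.8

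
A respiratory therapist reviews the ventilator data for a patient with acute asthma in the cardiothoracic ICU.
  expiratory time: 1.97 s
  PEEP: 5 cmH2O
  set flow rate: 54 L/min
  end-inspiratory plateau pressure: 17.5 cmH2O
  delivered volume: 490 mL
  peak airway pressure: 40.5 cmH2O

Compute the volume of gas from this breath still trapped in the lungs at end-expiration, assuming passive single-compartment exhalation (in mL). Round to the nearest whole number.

Flow: 54 L/min ÷ 60 = 0.9 L/s.
R = (PIP − Pplat)/V̇ = (40.5 − 17.5) / 0.9 = 23.0/0.9 = 25.556 cmH2O·s/L.
C = Vt/(Pplat − PEEP) = 490.0 / (17.5 − 5) = 490.0/12.5 = 39.2 mL/cmH2O.
τ = R × C = 25.556 × 0.0392 L/cmH2O = 1.002 s.
Fraction remaining = e^(−Te/τ) = e^(−1.97/1.002) = 0.14.
Trapped volume = 490.0 × 0.14 = 68.6 mL.

69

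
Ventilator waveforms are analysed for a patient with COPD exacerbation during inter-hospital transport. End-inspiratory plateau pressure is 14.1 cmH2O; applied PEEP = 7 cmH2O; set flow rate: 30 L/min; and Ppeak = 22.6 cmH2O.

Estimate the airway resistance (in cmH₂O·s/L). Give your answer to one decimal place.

Flow: 30 L/min ÷ 60 = 0.5 L/s.
Raw = (PIP − Pplat) / flow = (22.6 − 14.1) / 0.5 = 8.5 / 0.5 = 17.0 cmH2O·s/L.

17.0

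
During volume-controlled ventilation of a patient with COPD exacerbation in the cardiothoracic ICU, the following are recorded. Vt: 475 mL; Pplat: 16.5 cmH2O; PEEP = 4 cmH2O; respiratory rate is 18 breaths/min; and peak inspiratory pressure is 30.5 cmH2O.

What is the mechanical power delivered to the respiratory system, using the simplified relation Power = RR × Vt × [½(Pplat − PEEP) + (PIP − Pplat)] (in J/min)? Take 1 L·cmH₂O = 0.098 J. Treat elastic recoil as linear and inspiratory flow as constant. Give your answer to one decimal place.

17.0

Per-breath work = Vt × [½(Pplat−PEEP) + (PIP−Pplat)] = 0.475 × [0.5×12.5 + 14.0] = 0.475 × 20.25 = 9.619 L·cmH2O.
Power = 18 × 9.619 = 173.14 L·cmH2O/min.
× 0.098 J/(L·cmH2O) → 16.968 J/min.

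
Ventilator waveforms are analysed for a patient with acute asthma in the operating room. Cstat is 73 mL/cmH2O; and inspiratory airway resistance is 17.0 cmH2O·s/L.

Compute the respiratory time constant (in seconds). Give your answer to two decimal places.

1.24

τ = R × C = 17.0 × 73 mL/cmH2O = 17.0 × 0.073 L/cmH2O = 1.241 s.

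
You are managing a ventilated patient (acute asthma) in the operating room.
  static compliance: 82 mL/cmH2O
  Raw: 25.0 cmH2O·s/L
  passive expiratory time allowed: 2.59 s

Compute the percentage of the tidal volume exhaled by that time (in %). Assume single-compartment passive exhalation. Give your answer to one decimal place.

71.7

τ = R × C = 25.0 × 82 mL/cmH2O = 25.0 × 0.082 L/cmH2O = 2.05 s.
Passive exhalation: V(t)/V₀ = e^(−t/τ) = e^(−2.59/2.05) = 0.2827.
Fraction exhaled = 1 − 0.2827 = 0.7173 → 71.73%.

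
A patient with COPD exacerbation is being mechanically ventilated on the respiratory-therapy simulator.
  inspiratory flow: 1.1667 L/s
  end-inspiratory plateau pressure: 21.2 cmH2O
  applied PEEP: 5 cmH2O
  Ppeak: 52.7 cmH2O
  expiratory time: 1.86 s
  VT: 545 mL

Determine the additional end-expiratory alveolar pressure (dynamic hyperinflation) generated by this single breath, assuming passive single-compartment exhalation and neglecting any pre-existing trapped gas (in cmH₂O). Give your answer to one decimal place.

2.1

R = (PIP − Pplat)/V̇ = (52.7 − 21.2) / 1.1667 = 31.5/1.1667 = 26.999 cmH2O·s/L.
C = Vt/(Pplat − PEEP) = 545.0 / (21.2 − 5) = 545.0/16.2 = 33.642 mL/cmH2O.
τ = R × C = 26.999 × 0.03364 L/cmH2O = 0.9082 s.
Fraction remaining = e^(−Te/τ) = e^(−1.86/0.9082) = 0.129; trapped volume = 545.0 × 0.129 = 70.305 mL.
Additional alveolar pressure from trapping ≈ V_trapped / C = 70.305 / 33.642 = 2.09 cmH2O.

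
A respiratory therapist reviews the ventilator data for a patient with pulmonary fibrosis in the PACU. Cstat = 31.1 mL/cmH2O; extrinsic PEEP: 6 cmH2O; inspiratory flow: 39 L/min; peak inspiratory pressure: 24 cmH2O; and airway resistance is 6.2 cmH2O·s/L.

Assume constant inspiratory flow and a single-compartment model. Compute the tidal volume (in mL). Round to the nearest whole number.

Flow: 39 L/min ÷ 60 = 0.65 L/s.
Equation of motion (constant flow): PIP = Vt/C + R·V̇ + PEEP.
Vt/C = PIP − R·V̇ − PEEP = 24 − 4.03 − 6 = 13.97 cmH2O.
Vt = C × 13.97 = 31.1 × 13.97 = 434.47 mL.

434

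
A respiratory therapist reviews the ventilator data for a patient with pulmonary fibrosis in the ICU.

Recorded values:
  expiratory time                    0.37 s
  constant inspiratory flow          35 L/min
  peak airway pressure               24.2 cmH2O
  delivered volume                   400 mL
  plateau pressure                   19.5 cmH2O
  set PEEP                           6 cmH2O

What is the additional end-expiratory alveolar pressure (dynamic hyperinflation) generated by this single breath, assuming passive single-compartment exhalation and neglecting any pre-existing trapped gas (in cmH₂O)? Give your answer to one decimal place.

Flow: 35 L/min ÷ 60 = 0.5833 L/s.
R = (PIP − Pplat)/V̇ = (24.2 − 19.5) / 0.5833 = 4.7/0.5833 = 8.058 cmH2O·s/L.
C = Vt/(Pplat − PEEP) = 400.0 / (19.5 − 6) = 400.0/13.5 = 29.63 mL/cmH2O.
τ = R × C = 8.058 × 0.02963 L/cmH2O = 0.2388 s.
Fraction remaining = e^(−Te/τ) = e^(−0.37/0.2388) = 0.2124; trapped volume = 400.0 × 0.2124 = 84.96 mL.
Additional alveolar pressure from trapping ≈ V_trapped / C = 84.96 / 29.63 = 2.867 cmH2O.

2.9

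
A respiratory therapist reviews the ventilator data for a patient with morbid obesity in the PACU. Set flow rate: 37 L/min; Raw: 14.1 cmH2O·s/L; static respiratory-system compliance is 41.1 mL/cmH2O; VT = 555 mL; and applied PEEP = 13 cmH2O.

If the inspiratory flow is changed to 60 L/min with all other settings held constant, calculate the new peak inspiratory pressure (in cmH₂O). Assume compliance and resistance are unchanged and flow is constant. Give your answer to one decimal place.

40.6

Flow: 37 L/min ÷ 60 = 0.6167 L/s.
New flow: 60 L/min ÷ 60 = 1 L/s.
PIP = Vt/C + R·V̇ + PEEP (constant-flow equation of motion).
Only the resistive term changes: ΔPIP = R × ΔV̇ = 14.1 × (1 − 0.6167) = 14.1 × 0.3833 = 5.405 cmH2O.
Original PIP = 555/41.1 + 14.1×0.6167 + 13 = 35.199 cmH2O; new PIP = 35.199 + (5.405) = 40.604 cmH2O.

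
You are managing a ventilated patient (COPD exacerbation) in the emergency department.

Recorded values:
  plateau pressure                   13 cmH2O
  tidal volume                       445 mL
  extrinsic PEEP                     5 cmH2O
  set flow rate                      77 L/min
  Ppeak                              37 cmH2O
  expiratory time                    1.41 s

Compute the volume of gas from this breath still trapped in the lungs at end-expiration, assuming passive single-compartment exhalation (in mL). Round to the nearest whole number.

Flow: 77 L/min ÷ 60 = 1.2833 L/s.
R = (PIP − Pplat)/V̇ = (37 − 13) / 1.2833 = 24.0/1.2833 = 18.702 cmH2O·s/L.
C = Vt/(Pplat − PEEP) = 445.0 / (13 − 5) = 445.0/8.0 = 55.625 mL/cmH2O.
τ = R × C = 18.702 × 0.05563 L/cmH2O = 1.04 s.
Fraction remaining = e^(−Te/τ) = e^(−1.41/1.04) = 0.2577.
Trapped volume = 445.0 × 0.2577 = 114.68 mL.

115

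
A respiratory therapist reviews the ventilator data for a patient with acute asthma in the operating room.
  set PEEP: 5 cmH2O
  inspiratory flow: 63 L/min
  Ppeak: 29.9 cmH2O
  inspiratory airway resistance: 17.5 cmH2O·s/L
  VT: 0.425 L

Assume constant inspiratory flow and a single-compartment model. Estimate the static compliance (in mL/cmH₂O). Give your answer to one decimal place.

65.1

Flow: 63 L/min ÷ 60 = 1.05 L/s.
Equation of motion (constant flow): PIP = Vt/C + R·V̇ + PEEP.
Vt/C = PIP − R·V̇ − PEEP = 29.9 − 17.5×1.05 − 5 = 29.9 − 18.375 − 5 = 6.525 cmH2O.
C = Vt / 6.525 = 425 / 6.525 = 65.134 mL/cmH2O.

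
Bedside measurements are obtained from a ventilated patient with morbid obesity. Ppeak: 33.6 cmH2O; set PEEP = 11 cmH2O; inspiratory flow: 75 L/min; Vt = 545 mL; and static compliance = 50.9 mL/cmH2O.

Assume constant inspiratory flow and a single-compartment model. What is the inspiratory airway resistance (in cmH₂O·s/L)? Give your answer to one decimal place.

Flow: 75 L/min ÷ 60 = 1.25 L/s.
Equation of motion (constant flow): PIP = Vt/C + R·V̇ + PEEP.
R·V̇ = PIP − Vt/C − PEEP = 33.6 − 545/50.9 − 11 = 33.6 − 10.707 − 11 = 11.893 cmH2O.
R = 11.893 / 1.25 = 9.514 cmH2O·s/L.

9.5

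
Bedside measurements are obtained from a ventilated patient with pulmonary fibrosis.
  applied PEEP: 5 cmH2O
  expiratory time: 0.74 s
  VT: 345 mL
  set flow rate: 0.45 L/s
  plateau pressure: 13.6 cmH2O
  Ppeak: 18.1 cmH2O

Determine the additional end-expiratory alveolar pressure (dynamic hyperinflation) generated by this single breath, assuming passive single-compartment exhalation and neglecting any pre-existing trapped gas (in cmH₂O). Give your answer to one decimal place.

1.4

R = (PIP − Pplat)/V̇ = (18.1 − 13.6) / 0.45 = 4.5/0.45 = 10.0 cmH2O·s/L.
C = Vt/(Pplat − PEEP) = 345.0 / (13.6 − 5) = 345.0/8.6 = 40.116 mL/cmH2O.
τ = R × C = 10.0 × 0.04012 L/cmH2O = 0.4012 s.
Fraction remaining = e^(−Te/τ) = e^(−0.74/0.4012) = 0.1581; trapped volume = 345.0 × 0.1581 = 54.545 mL.
Additional alveolar pressure from trapping ≈ V_trapped / C = 54.545 / 40.116 = 1.36 cmH2O.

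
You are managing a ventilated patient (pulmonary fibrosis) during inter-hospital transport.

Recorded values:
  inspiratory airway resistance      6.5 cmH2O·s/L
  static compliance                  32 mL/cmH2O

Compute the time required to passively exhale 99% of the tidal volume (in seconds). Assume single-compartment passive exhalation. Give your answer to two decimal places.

0.96

τ = R × C = 6.5 × 32 mL/cmH2O = 6.5 × 0.032 L/cmH2O = 0.208 s.
Exhaled fraction f = 1 − e^(−t/τ) → t = −τ·ln(1 − f) = −0.208·ln(0.01) = 0.9579 s.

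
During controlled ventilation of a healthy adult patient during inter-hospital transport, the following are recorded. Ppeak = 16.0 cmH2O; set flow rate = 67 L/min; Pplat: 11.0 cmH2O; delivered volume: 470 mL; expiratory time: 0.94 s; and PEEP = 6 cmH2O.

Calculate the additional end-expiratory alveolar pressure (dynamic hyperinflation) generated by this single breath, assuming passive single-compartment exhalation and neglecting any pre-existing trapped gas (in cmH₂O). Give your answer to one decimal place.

0.5

Flow: 67 L/min ÷ 60 = 1.1167 L/s.
R = (PIP − Pplat)/V̇ = (16.0 − 11.0) / 1.1167 = 5.0/1.1167 = 4.477 cmH2O·s/L.
C = Vt/(Pplat − PEEP) = 470.0 / (11.0 − 6) = 470.0/5.0 = 94.0 mL/cmH2O.
τ = R × C = 4.477 × 0.094 L/cmH2O = 0.4208 s.
Fraction remaining = e^(−Te/τ) = e^(−0.94/0.4208) = 0.1071; trapped volume = 470.0 × 0.1071 = 50.337 mL.
Additional alveolar pressure from trapping ≈ V_trapped / C = 50.337 / 94.0 = 0.5355 cmH2O.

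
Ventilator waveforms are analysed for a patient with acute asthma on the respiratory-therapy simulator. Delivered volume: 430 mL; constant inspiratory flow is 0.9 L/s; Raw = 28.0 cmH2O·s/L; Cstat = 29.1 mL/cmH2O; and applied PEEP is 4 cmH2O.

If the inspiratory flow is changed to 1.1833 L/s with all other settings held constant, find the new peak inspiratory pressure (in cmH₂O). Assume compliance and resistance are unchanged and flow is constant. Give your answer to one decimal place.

51.9

PIP = Vt/C + R·V̇ + PEEP (constant-flow equation of motion).
Only the resistive term changes: ΔPIP = R × ΔV̇ = 28.0 × (1.1833 − 0.9) = 28.0 × 0.2833 = 7.932 cmH2O.
Original PIP = 430/29.1 + 28.0×0.9 + 4 = 43.977 cmH2O; new PIP = 43.977 + (7.932) = 51.909 cmH2O.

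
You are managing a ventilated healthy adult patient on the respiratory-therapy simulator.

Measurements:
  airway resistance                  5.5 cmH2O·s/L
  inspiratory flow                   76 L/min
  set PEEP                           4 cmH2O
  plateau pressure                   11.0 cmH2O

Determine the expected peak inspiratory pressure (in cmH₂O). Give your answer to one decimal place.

Flow: 76 L/min ÷ 60 = 1.2667 L/s.
PIP = Pplat + Raw × flow = 11.0 + 5.5 × 1.2667 = 11.0 + 6.967 = 17.967 cmH2O.

18.0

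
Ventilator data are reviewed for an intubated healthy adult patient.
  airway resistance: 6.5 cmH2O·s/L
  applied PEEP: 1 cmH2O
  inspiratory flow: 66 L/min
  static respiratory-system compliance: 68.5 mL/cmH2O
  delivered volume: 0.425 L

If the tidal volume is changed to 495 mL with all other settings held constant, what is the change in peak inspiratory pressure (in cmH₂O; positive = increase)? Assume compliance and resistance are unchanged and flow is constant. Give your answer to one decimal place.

1.0

PIP = Vt/C + R·V̇ + PEEP (constant-flow equation of motion).
Only the elastic term changes: ΔPIP = ΔVt / C = (495 − 425) / 68.5 = 1.022 cmH2O.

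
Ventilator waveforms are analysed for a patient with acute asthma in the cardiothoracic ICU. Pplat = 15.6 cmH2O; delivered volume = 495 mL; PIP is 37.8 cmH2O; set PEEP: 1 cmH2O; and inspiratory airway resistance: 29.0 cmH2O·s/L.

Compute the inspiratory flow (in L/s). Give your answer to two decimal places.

flow = (PIP − Pplat) / Raw = 22.2 / 29.0 = 0.7655 L/s.

0.77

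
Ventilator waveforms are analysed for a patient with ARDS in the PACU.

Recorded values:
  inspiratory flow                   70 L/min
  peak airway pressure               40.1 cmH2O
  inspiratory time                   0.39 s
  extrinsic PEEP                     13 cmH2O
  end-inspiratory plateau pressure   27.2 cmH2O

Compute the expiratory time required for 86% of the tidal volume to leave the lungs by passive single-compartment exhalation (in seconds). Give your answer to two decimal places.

0.70

Flow: 70 L/min ÷ 60 = 1.1667 L/s.
Vt = flow × Ti = 1.1667 L/s × 0.39 s × 1000 mL/L = 455.01 mL.
R = (PIP − Pplat)/V̇ = (40.1 − 27.2) / 1.1667 = 12.9/1.1667 = 11.057 cmH2O·s/L.
C = Vt/(Pplat − PEEP) = 455.01 / (27.2 − 13) = 455.01/14.2 = 32.043 mL/cmH2O.
τ = R × C = 11.057 × 0.03204 L/cmH2O = 0.3543 s.
t = −τ·ln(1 − 0.86) = −0.3543·ln(0.14) = 0.6966 s.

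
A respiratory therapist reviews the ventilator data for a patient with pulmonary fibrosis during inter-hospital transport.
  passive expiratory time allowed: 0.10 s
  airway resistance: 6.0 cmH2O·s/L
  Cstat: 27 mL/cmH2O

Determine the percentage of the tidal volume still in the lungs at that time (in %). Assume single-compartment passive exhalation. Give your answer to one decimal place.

53.9

τ = R × C = 6.0 × 27 mL/cmH2O = 6.0 × 0.027 L/cmH2O = 0.162 s.
Passive exhalation: V(t)/V₀ = e^(−t/τ) = e^(−0.10/0.162) = 0.5394.
Fraction remaining = 0.5394 → 53.94%.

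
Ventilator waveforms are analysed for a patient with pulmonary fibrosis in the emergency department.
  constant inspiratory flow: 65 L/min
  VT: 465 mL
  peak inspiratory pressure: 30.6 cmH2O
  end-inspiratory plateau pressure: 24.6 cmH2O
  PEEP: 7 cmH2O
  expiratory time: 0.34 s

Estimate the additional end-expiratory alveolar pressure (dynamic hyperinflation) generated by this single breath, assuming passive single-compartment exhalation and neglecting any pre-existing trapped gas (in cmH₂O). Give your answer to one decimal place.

Flow: 65 L/min ÷ 60 = 1.0833 L/s.
R = (PIP − Pplat)/V̇ = (30.6 − 24.6) / 1.0833 = 6.0/1.0833 = 5.539 cmH2O·s/L.
C = Vt/(Pplat − PEEP) = 465.0 / (24.6 − 7) = 465.0/17.6 = 26.42 mL/cmH2O.
τ = R × C = 5.539 × 0.02642 L/cmH2O = 0.1463 s.
Fraction remaining = e^(−Te/τ) = e^(−0.34/0.1463) = 0.09788; trapped volume = 465.0 × 0.09788 = 45.514 mL.
Additional alveolar pressure from trapping ≈ V_trapped / C = 45.514 / 26.42 = 1.723 cmH2O.

1.7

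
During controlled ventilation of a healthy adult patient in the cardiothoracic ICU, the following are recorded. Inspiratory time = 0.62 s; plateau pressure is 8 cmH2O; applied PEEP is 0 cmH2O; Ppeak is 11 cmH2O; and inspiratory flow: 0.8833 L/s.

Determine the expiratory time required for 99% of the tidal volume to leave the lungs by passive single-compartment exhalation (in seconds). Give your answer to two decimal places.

Vt = flow × Ti = 0.8833 L/s × 0.62 s × 1000 mL/L = 547.65 mL.
R = (PIP − Pplat)/V̇ = (11 − 8) / 0.8833 = 3.0/0.8833 = 3.396 cmH2O·s/L.
C = Vt/(Pplat − PEEP) = 547.65 / (8 − 0) = 547.65/8.0 = 68.456 mL/cmH2O.
τ = R × C = 3.396 × 0.06846 L/cmH2O = 0.2325 s.
t = −τ·ln(1 − 0.99) = −0.2325·ln(0.01) = 1.071 s.

1.07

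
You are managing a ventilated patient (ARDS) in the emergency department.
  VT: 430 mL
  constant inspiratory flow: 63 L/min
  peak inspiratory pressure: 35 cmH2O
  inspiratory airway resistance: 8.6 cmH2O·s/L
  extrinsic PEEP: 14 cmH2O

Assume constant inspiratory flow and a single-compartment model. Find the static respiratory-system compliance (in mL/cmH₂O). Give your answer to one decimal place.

Flow: 63 L/min ÷ 60 = 1.05 L/s.
Equation of motion (constant flow): PIP = Vt/C + R·V̇ + PEEP.
Vt/C = PIP − R·V̇ − PEEP = 35 − 8.6×1.05 − 14 = 35 − 9.03 − 14 = 11.97 cmH2O.
C = Vt / 11.97 = 430 / 11.97 = 35.923 mL/cmH2O.

35.9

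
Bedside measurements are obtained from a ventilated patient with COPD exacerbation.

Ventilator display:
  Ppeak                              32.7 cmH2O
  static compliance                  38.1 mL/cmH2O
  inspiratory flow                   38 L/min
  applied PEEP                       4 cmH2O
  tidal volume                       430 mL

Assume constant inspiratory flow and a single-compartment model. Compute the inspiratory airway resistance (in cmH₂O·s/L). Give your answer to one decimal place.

27.5

Flow: 38 L/min ÷ 60 = 0.6333 L/s.
Equation of motion (constant flow): PIP = Vt/C + R·V̇ + PEEP.
R·V̇ = PIP − Vt/C − PEEP = 32.7 − 430/38.1 − 4 = 32.7 − 11.286 − 4 = 17.414 cmH2O.
R = 17.414 / 0.6333 = 27.497 cmH2O·s/L.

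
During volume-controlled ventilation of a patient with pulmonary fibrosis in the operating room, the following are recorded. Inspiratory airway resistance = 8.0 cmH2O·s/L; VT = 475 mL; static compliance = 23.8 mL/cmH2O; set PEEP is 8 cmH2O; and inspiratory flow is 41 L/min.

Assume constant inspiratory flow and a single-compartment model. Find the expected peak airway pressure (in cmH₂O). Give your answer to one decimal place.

Flow: 41 L/min ÷ 60 = 0.6833 L/s.
Equation of motion (constant flow): PIP = Vt/C + R·V̇ + PEEP.
PIP = 475/23.8 + 8.0×0.6833 + 8 = 19.958 + 5.466 + 8 = 33.424 cmH2O.

33.4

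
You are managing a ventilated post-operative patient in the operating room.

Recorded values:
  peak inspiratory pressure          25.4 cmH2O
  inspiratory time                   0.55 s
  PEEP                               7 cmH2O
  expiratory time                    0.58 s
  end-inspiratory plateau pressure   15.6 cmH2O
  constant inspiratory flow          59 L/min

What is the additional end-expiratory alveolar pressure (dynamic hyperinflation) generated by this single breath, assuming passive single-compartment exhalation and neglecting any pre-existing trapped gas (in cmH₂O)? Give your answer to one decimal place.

Flow: 59 L/min ÷ 60 = 0.9833 L/s.
Vt = flow × Ti = 0.9833 L/s × 0.55 s × 1000 mL/L = 540.82 mL.
R = (PIP − Pplat)/V̇ = (25.4 − 15.6) / 0.9833 = 9.8/0.9833 = 9.966 cmH2O·s/L.
C = Vt/(Pplat − PEEP) = 540.82 / (15.6 − 7) = 540.82/8.6 = 62.886 mL/cmH2O.
τ = R × C = 9.966 × 0.06289 L/cmH2O = 0.6268 s.
Fraction remaining = e^(−Te/τ) = e^(−0.58/0.6268) = 0.3964; trapped volume = 540.82 × 0.3964 = 214.38 mL.
Additional alveolar pressure from trapping ≈ V_trapped / C = 214.38 / 62.886 = 3.409 cmH2O.

3.4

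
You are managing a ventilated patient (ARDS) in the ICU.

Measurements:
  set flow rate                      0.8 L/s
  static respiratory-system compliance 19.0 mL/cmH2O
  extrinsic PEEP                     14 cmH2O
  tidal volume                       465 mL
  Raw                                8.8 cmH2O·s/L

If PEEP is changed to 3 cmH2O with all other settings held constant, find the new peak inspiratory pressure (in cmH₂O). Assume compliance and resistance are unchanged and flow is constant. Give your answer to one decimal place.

PIP = Vt/C + R·V̇ + PEEP (constant-flow equation of motion).
Only the baseline term changes: ΔPIP = ΔPEEP = 3 − 14 = -11.0 cmH2O.
Original PIP = 465/19.0 + 8.8×0.8 + 14 = 45.514 cmH2O; new PIP = 45.514 + (-11.0) = 34.514 cmH2O.

34.5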